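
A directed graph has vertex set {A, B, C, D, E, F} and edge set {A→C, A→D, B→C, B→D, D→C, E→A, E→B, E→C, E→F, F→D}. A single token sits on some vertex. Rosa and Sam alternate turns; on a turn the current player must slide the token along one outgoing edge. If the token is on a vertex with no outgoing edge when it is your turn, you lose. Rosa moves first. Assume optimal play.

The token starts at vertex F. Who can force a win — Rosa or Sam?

Sam wins.

Label each position W (a win for the player to move) or L (a loss). A position with no legal move is L; any other position is W exactly when some move reaches an L, and L when every move reaches a W.
Every edge goes from a vertex to one that appears earlier in the order C, D, B, F, A, E, so processing vertices in that order labels each vertex after all of its successors.
C: no outgoing edge → L
D: W (go to C, an L position)
B: W (go to C, an L position)
F: L (sole option D(W) is W)
A: W (go to C, an L position)
E: W (go to F, an L position)
Every move from F reaches a W position, so the mover loses.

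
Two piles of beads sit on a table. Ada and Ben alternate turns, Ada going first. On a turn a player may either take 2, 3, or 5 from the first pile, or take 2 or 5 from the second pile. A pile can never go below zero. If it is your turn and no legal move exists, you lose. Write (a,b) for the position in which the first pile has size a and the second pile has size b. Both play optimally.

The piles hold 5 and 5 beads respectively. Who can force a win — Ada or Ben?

Ben wins.

Build the W/L table. Terminal = L. A non-terminal position is W if it has a move to some L; otherwise it is L.
No move ever increases a pile, so every position that can arise here has a ≤ 5 and b ≤ 5; it is enough to label the cells with 0 ≤ a ≤ 5 and 0 ≤ b ≤ 5.
Every move lowers a or b (never raises either), so fill the grid row by row in increasing a, and left to right within a row: each cell's successors are then already labelled.
      b=0  b=1  b=2  b=3  b=4  b=5
a=0:    L    L    W    W    L    W
a=1:    L    L    W    W    L    W
a=2:    W    W    L    L    W    W
a=3:    W    W    L    L    W    W
a=4:    W    W    W    W    W    L
a=5:    W    W    W    W    W    L
Cells with no legal move (terminal, hence L): (0,0), (0,1), (1,0), (1,1).
The remaining L cells, each justified by listing all of its moves:
(0,4): →(0,2)(W) only, which is W, so L
(1,4): →(1,2)(W) only, which is W, so L
(2,2): →(0,2)(W), (2,0)(W) — all W, so L
(2,3): →(0,3)(W), (2,1)(W) — all W, so L
(3,2): →(1,2)(W), (0,2)(W), (3,0)(W) — all W, so L
(3,3): →(1,3)(W), (0,3)(W), (3,1)(W) — all W, so L
(4,5): →(2,5)(W), (1,5)(W), (4,3)(W), (4,0)(W) — all W, so L
(5,5): →(3,5)(W), (2,5)(W), (0,5)(W), (5,3)(W), (5,0)(W) — all W, so L
Every other cell has at least one move into one of the L cells above, so it is W.
The starting position (5,5) is L: whatever Ada does, the opponent receives a W position.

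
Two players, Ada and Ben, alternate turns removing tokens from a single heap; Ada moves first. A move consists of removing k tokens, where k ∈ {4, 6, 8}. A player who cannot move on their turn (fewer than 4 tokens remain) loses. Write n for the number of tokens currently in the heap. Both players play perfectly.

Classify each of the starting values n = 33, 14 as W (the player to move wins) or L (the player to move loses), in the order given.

33: W, 14: L

Compute win/loss labels from the base case upward. A position with no move is L. Any other position is W if it can reach an L in one move, else L.
n=0: no move → L
n=1: no move → L
n=2: no move → L
n=3: no move → L
n=4: W (go to 0, an L position)
n=5: W (go to 1, an L position)
n=6: W (go to 2, an L position)
n=7: W (go to 3, an L position)
n=8: W (go to 2, an L position)
n=9: W (go to 3, an L position)
n=10: W (go to 2, an L position)
n=11: W (go to 3, an L position)
n=12: L (options 8(W), 6(W), 4(W) are all W)
n=13: L (options 9(W), 7(W), 5(W) are all W)
n=14: L (options 10(W), 8(W), 6(W) are all W)
n=15: L (options 11(W), 9(W), 7(W) are all W)
n=16: W (go to 12, an L position)
n=17: W (go to 13, an L position)
n=18: W (go to 14, an L position)
n=19: W (go to 15, an L position)
n=20: W (go to 14, an L position)
n=21: W (go to 15, an L position)
n=22: W (go to 14, an L position)
n=23: W (go to 15, an L position)
n=24: L (options 20(W), 18(W), 16(W) are all W)
n=25: L (options 21(W), 19(W), 17(W) are all W)
n=26: L (options 22(W), 20(W), 18(W) are all W)
n=27: L (options 23(W), 21(W), 19(W) are all W)
n=28: W (go to 24, an L position)
n=29: W (go to 25, an L position)
n=30: W (go to 26, an L position)
n=31: W (go to 27, an L position)
n=32: W (go to 26, an L position)
n=33: W (go to 27, an L position)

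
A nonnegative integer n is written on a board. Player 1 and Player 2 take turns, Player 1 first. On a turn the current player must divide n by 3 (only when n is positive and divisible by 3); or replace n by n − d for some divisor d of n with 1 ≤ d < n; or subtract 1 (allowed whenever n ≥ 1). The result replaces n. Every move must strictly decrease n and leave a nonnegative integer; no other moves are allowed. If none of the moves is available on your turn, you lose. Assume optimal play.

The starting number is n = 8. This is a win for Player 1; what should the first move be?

Work bottom-up. With no move the player to move loses. Otherwise the position is W if at least one move leads to an L position for the opponent, and L if every move leads to a W.
n=0: no move → L
n=1: reaches L-position 0 → W
n=2: only reaches 1(W), which is W → L
n=3: reaches L-position 2 → W
n=4: reaches L-position 2 → W
n=5: only reaches 4(W), which is W → L
n=6: reaches L-position 2 → W
n=7: only reaches 6(W), which is W → L
n=8: reaches L-position 7 → W
From 8, the L positions reachable in one move are: 7.

Move to 7.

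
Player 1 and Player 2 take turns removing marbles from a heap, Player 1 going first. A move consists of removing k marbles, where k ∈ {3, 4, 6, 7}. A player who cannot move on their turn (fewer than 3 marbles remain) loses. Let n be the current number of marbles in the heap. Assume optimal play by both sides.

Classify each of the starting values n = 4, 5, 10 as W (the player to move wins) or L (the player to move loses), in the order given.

4: W, 5: W, 10: L

Positions with no move are L. A position that does have a move is losing for the player to move precisely when every available move leads to a winning position for the opponent. Fill in the labels:
n=0: no move → L
n=1: no move → L
n=2: no move → L
n=3: →0(L), so W
n=4: →1(L), so W
n=5: →2(L), so W
n=6: →2(L), so W
n=7: →1(L), so W
n=8: →2(L), so W
n=9: →2(L), so W
n=10: →7(W), 6(W), 4(W), 3(W) — all W, so L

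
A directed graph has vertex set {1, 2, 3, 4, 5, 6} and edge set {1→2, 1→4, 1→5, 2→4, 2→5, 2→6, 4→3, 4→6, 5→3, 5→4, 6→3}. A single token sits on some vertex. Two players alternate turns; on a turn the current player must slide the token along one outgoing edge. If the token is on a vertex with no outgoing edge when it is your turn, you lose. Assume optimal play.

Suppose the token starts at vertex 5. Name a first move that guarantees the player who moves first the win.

Move to 3.

Classify positions by backward induction: terminal positions (no move available) are L. From any other position, the mover wins iff some move reaches an L.
Every edge goes from a vertex to one that appears earlier in the order 3, 6, 4, 5, 2, 1, so processing vertices in that order labels each vertex after all of its successors.
3: no outgoing edge → L
6: W (go to 3, an L position)
4: W (go to 3, an L position)
5: W (go to 3, an L position)
2: L (options 5(W), 4(W), 6(W) are all W)
1: W (go to 2, an L position)
From 5, the L positions reachable in one move are: 3.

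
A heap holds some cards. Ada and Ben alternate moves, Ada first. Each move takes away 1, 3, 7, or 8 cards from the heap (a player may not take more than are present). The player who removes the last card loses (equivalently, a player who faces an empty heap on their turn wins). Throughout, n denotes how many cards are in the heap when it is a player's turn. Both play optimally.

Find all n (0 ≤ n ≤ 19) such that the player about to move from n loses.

Work bottom-up. With no move the player to move wins. Otherwise the position is W if at least one move leads to an L position for the opponent, and L if every move leads to a W.
n=0: no move; the opponent has just taken the last card and therefore loses → W
n=1: the only move is to 0(W), a W ⇒ L
n=2: can move to 1, which is L ⇒ W
n=3: moves to 2(W), 0(W); every one is W ⇒ L
n=4: can move to 3, which is L ⇒ W
n=5: moves to 4(W), 2(W); every one is W ⇒ L
n=6: can move to 5, which is L ⇒ W
n=7: moves to 6(W), 4(W), 0(W); every one is W ⇒ L
n=8: can move to 7, which is L ⇒ W
n=9: can move to 1, which is L ⇒ W
n=10: can move to 7, which is L ⇒ W
n=11: can move to 3, which is L ⇒ W
n=12: can move to 5, which is L ⇒ W
n=13: can move to 5, which is L ⇒ W
n=14: can move to 7, which is L ⇒ W
n=15: can move to 7, which is L ⇒ W
n=16: moves to 15(W), 13(W), 9(W), 8(W); every one is W ⇒ L
n=17: can move to 16, which is L ⇒ W
n=18: moves to 17(W), 15(W), 11(W), 10(W); every one is W ⇒ L
n=19: can move to 18, which is L ⇒ W
Reading off the rows marked L gives the requested list; there are 6 such values of n.

1, 3, 5, 7, 16, 18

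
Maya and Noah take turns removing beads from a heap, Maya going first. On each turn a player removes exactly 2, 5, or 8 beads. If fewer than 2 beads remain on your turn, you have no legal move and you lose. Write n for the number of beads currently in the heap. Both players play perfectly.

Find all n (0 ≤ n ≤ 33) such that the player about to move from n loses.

0, 1, 4, 7, 10, 11, 14, 17, 20, 21, 24, 27, 30, 31

Label each position W (a win for the player to move) or L (a loss). A position with no legal move is L; any other position is W exactly when some move reaches an L, and L when every move reaches a W.
n=0: no move → L
n=1: no move → L
n=2: W (go to 0, an L position)
n=3: W (go to 1, an L position)
n=4: L (sole option 2(W) is W)
n=5: W (go to 0, an L position)
n=6: W (go to 4, an L position)
n=7: L (options 5(W), 2(W) are all W)
n=8: W (go to 0, an L position)
n=9: W (go to 7, an L position)
n=10: L (options 8(W), 5(W), 2(W) are all W)
n=11: L (options 9(W), 6(W), 3(W) are all W)
n=12: W (go to 10, an L position)
n=13: W (go to 11, an L position)
n=14: L (options 12(W), 9(W), 6(W) are all W)
n=15: W (go to 10, an L position)
n=16: W (go to 14, an L position)
n=17: L (options 15(W), 12(W), 9(W) are all W)
n=18: W (go to 10, an L position)
n=19: W (go to 17, an L position)
n=20: L (options 18(W), 15(W), 12(W) are all W)
n=21: L (options 19(W), 16(W), 13(W) are all W)
n=22: W (go to 20, an L position)
n=23: W (go to 21, an L position)
n=24: L (options 22(W), 19(W), 16(W) are all W)
n=25: W (go to 20, an L position)
n=26: W (go to 24, an L position)
n=27: L (options 25(W), 22(W), 19(W) are all W)
n=28: W (go to 20, an L position)
n=29: W (go to 27, an L position)
n=30: L (options 28(W), 25(W), 22(W) are all W)
n=31: L (options 29(W), 26(W), 23(W) are all W)
n=32: W (go to 30, an L position)
n=33: W (go to 31, an L position)
Reading off the rows marked L gives the requested list; there are 14 such values of n.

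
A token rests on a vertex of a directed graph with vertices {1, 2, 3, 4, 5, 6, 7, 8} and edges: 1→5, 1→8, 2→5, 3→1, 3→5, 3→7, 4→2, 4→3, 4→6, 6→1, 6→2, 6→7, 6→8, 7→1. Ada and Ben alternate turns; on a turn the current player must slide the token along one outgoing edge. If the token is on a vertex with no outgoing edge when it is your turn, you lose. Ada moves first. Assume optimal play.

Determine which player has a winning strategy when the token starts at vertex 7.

Ben wins.

Use the standard recursion: the mover loses at a terminal position; elsewhere, the mover wins exactly when some move hands the opponent an L position.
Every edge goes from a vertex to one that appears earlier in the order 8, 5, 1, 2, 7, 3, 6, 4, so processing vertices in that order labels each vertex after all of its successors.
8: no outgoing edge → L
5: no outgoing edge → L
1: →5(L), so W
2: →5(L), so W
7: →1(W) only, which is W, so L
3: →7(L), so W
6: →7(L), so W
4: →6(W), 3(W), 2(W) — all W, so L
The starting position 7 is L: whatever Ada does, the opponent receives a W position.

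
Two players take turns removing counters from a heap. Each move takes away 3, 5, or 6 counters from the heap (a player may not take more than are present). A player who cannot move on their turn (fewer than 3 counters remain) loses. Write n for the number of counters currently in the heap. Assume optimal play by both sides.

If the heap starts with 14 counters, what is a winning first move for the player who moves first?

Remove 3, leaving 11.

Build the W/L table. Terminal = L. A non-terminal position is W if it has a move to some L; otherwise it is L.
n=0: no move → L
n=1: no move → L
n=2: no move → L
n=3: reaches L-position 0 → W
n=4: reaches L-position 1 → W
n=5: reaches L-position 2 → W
n=6: reaches L-position 1 → W
n=7: reaches L-position 2 → W
n=8: reaches L-position 2 → W
n=9: only reaches 6(W), 4(W), 3(W), all W → L
n=10: only reaches 7(W), 5(W), 4(W), all W → L
n=11: only reaches 8(W), 6(W), 5(W), all W → L
n=12: reaches L-position 9 → W
n=13: reaches L-position 10 → W
n=14: reaches L-position 11 → W
From 14, the L positions reachable in one move are: 11, 9. Any move reaching one of these is winning.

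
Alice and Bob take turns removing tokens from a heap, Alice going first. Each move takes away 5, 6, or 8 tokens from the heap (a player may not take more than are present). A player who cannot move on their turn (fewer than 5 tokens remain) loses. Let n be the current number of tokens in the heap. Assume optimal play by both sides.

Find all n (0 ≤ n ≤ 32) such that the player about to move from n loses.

0, 1, 2, 3, 4, 13, 14, 15, 16, 17, 26, 27, 28, 29, 30

Positions with no move are L. A position that does have a move is losing for the player to move precisely when every available move leads to a winning position for the opponent. Fill in the labels:
n=0: no move → L
n=1: no move → L
n=2: no move → L
n=3: no move → L
n=4: no move → L
n=5: →0(L), so W
n=6: →1(L), so W
n=7: →2(L), so W
n=8: →3(L), so W
n=9: →4(L), so W
n=10: →4(L), so W
n=11: →3(L), so W
n=12: →4(L), so W
n=13: →8(W), 7(W), 5(W) — all W, so L
n=14: →9(W), 8(W), 6(W) — all W, so L
n=15: →10(W), 9(W), 7(W) — all W, so L
n=16: →11(W), 10(W), 8(W) — all W, so L
n=17: →12(W), 11(W), 9(W) — all W, so L
n=18: →13(L), so W
n=19: →14(L), so W
n=20: →15(L), so W
n=21: →16(L), so W
n=22: →17(L), so W
n=23: →17(L), so W
n=24: →16(L), so W
n=25: →17(L), so W
n=26: →21(W), 20(W), 18(W) — all W, so L
n=27: →22(W), 21(W), 19(W) — all W, so L
n=28: →23(W), 22(W), 20(W) — all W, so L
n=29: →24(W), 23(W), 21(W) — all W, so L
n=30: →25(W), 24(W), 22(W) — all W, so L
n=31: →26(L), so W
n=32: →27(L), so W
Reading off the rows marked L gives the requested list; there are 15 such values of n.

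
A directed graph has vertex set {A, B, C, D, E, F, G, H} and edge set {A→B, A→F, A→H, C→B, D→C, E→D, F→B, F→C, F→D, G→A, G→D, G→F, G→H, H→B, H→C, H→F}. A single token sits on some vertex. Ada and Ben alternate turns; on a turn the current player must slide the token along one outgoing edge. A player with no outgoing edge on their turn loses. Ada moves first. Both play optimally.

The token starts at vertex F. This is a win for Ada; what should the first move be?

Classify positions by backward induction: terminal positions (no move available) are L. From any other position, the mover wins iff some move reaches an L.
Every edge goes from a vertex to one that appears earlier in the order B, C, D, F, H, A, E, G, so processing vertices in that order labels each vertex after all of its successors.
B: no outgoing edge → L
C: reaches L-position B → W
D: only reaches C(W), which is W → L
F: reaches L-position D → W
H: reaches L-position B → W
A: reaches L-position B → W
E: reaches L-position D → W
G: reaches L-position D → W
From F, the L positions reachable in one move are: D, B. Any move reaching one of these is winning.

Move to D.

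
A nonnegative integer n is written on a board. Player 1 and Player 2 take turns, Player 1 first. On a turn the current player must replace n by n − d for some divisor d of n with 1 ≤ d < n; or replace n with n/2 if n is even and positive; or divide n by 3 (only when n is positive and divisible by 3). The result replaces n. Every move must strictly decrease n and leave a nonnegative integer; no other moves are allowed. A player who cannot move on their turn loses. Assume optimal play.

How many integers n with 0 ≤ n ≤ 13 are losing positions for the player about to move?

Build the W/L table. Terminal = L. A non-terminal position is W if it has a move to some L; otherwise it is L.
n=0: no move → L
n=1: no move → L
n=2: can move to 1, which is L ⇒ W
n=3: can move to 1, which is L ⇒ W
n=4: moves to 2(W), 3(W); every one is W ⇒ L
n=5: can move to 4, which is L ⇒ W
n=6: can move to 4, which is L ⇒ W
n=7: the only move is to 6(W), a W ⇒ L
n=8: can move to 4, which is L ⇒ W
n=9: moves to 3(W), 6(W), 8(W); every one is W ⇒ L
n=10: can move to 9, which is L ⇒ W
n=11: the only move is to 10(W), a W ⇒ L
n=12: can move to 4, which is L ⇒ W
n=13: the only move is to 12(W), a W ⇒ L
L entries with 0 ≤ n ≤ 13: n = 0, 1, 4, 7, 9, 11, 13; that makes 7.

7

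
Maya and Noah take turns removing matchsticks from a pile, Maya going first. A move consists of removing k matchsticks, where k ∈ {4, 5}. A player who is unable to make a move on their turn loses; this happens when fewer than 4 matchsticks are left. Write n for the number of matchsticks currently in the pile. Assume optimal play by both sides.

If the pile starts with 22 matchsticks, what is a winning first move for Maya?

Remove 4, leaving 18.

Classify positions by backward induction: terminal positions (no move available) are L. From any other position, the mover wins iff some move reaches an L.
n=0: no move → L
n=1: no move → L
n=2: no move → L
n=3: no move → L
n=4: W (go to 0, an L position)
n=5: W (go to 1, an L position)
n=6: W (go to 2, an L position)
n=7: W (go to 3, an L position)
n=8: W (go to 3, an L position)
n=9: L (options 5(W), 4(W) are all W)
n=10: L (options 6(W), 5(W) are all W)
n=11: L (options 7(W), 6(W) are all W)
n=12: L (options 8(W), 7(W) are all W)
n=13: W (go to 9, an L position)
n=14: W (go to 10, an L position)
n=15: W (go to 11, an L position)
n=16: W (go to 12, an L position)
n=17: W (go to 12, an L position)
n=18: L (options 14(W), 13(W) are all W)
n=19: L (options 15(W), 14(W) are all W)
n=20: L (options 16(W), 15(W) are all W)
n=21: L (options 17(W), 16(W) are all W)
n=22: W (go to 18, an L position)
From 22, the L positions reachable in one move are: 18.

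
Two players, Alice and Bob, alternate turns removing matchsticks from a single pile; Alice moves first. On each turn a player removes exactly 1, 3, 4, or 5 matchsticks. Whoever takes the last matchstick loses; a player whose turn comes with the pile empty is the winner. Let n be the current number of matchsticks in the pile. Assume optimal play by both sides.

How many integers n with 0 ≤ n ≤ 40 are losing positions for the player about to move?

10

Classify positions by backward induction: terminal positions (no move available) are W. From any other position, the mover wins iff some move reaches an L.
n=0: no move; the opponent has just taken the last matchstick and therefore loses → W
n=1: →0(W) only, which is W, so L
n=2: →1(L), so W
n=3: →2(W), 0(W) — all W, so L
n=4: →3(L), so W
n=5: →1(L), so W
n=6: →3(L), so W
n=7: →3(L), so W
n=8: →3(L), so W
n=9: →8(W), 6(W), 5(W), 4(W) — all W, so L
n=10: →9(L), so W
n=11: →10(W), 8(W), 7(W), 6(W) — all W, so L
n=12: →11(L), so W
n=13: →9(L), so W
n=14: →11(L), so W
n=15: →11(L), so W
n=16: →11(L), so W
n=17: →16(W), 14(W), 13(W), 12(W) — all W, so L
n=18: →17(L), so W
n=19: →18(W), 16(W), 15(W), 14(W) — all W, so L
n=20: →19(L), so W
n=21: →17(L), so W
n=22: →19(L), so W
n=23: →19(L), so W
n=24: →19(L), so W
n=25: →24(W), 22(W), 21(W), 20(W) — all W, so L
n=26: →25(L), so W
n=27: →26(W), 24(W), 23(W), 22(W) — all W, so L
n=28: →27(L), so W
n=29: →25(L), so W
n=30: →27(L), so W
n=31: →27(L), so W
n=32: →27(L), so W
n=33: →32(W), 30(W), 29(W), 28(W) — all W, so L
n=34: →33(L), so W
n=35: →34(W), 32(W), 31(W), 30(W) — all W, so L
n=36: →35(L), so W
n=37: →33(L), so W
n=38: →35(L), so W
n=39: →35(L), so W
n=40: →35(L), so W
L entries with 0 ≤ n ≤ 40: n = 1, 3, 9, 11, 17, 19, 25, 27, 33, 35; that makes 10.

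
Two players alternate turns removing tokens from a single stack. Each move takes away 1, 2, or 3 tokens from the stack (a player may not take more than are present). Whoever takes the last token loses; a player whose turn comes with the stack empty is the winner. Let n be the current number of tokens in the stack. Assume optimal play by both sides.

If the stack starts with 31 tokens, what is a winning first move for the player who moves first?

Remove 2, leaving 29.

Use the standard recursion: the mover wins at a terminal position; elsewhere, the mover wins exactly when some move hands the opponent an L position.
n=0: no move; the opponent has just taken the last token and therefore loses → W
n=1: L (sole option 0(W) is W)
n=2: W (go to 1, an L position)
n=3: W (go to 1, an L position)
n=4: W (go to 1, an L position)
n=5: L (options 4(W), 3(W), 2(W) are all W)
n=6: W (go to 5, an L position)
n=7: W (go to 5, an L position)
n=8: W (go to 5, an L position)
n=9: L (options 8(W), 7(W), 6(W) are all W)
n=10: W (go to 9, an L position)
n=11: W (go to 9, an L position)
n=12: W (go to 9, an L position)
n=13: L (options 12(W), 11(W), 10(W) are all W)
n=14: W (go to 13, an L position)
n=15: W (go to 13, an L position)
n=16: W (go to 13, an L position)
n=17: L (options 16(W), 15(W), 14(W) are all W)
n=18: W (go to 17, an L position)
n=19: W (go to 17, an L position)
n=20: W (go to 17, an L position)
n=21: L (options 20(W), 19(W), 18(W) are all W)
n=22: W (go to 21, an L position)
n=23: W (go to 21, an L position)
n=24: W (go to 21, an L position)
n=25: L (options 24(W), 23(W), 22(W) are all W)
n=26: W (go to 25, an L position)
n=27: W (go to 25, an L position)
n=28: W (go to 25, an L position)
n=29: L (options 28(W), 27(W), 26(W) are all W)
n=30: W (go to 29, an L position)
n=31: W (go to 29, an L position)
From 31, the L positions reachable in one move are: 29.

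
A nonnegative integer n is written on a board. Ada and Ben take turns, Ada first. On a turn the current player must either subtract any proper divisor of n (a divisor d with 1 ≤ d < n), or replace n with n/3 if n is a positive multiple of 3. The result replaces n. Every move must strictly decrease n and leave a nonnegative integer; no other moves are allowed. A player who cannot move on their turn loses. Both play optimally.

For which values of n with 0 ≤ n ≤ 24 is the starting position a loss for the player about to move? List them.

Compute win/loss labels from the base case upward. A position with no move is L. Any other position is W if it can reach an L in one move, else L.
n=0: no move → L
n=1: no move → L
n=2: W (go to 1, an L position)
n=3: W (go to 1, an L position)
n=4: L (options 2(W), 3(W) are all W)
n=5: W (go to 4, an L position)
n=6: W (go to 4, an L position)
n=7: L (sole option 6(W) is W)
n=8: W (go to 4, an L position)
n=9: L (options 3(W), 6(W), 8(W) are all W)
n=10: W (go to 9, an L position)
n=11: L (sole option 10(W) is W)
n=12: W (go to 4, an L position)
n=13: L (sole option 12(W) is W)
n=14: W (go to 7, an L position)
n=15: L (options 5(W), 10(W), 12(W), 14(W) are all W)
n=16: W (go to 15, an L position)
n=17: L (sole option 16(W) is W)
n=18: W (go to 9, an L position)
n=19: L (sole option 18(W) is W)
n=20: W (go to 15, an L position)
n=21: W (go to 7, an L position)
n=22: W (go to 11, an L position)
n=23: L (sole option 22(W) is W)
n=24: W (go to 23, an L position)
The losing starting values of n are exactly the entries labelled L in this table (11 of them).

0, 1, 4, 7, 9, 11, 13, 15, 17, 19, 23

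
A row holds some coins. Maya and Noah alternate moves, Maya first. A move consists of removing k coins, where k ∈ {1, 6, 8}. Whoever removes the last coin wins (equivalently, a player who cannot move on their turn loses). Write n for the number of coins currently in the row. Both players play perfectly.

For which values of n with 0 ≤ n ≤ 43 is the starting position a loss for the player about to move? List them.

0, 2, 4, 7, 9, 11, 14, 16, 18, 21, 23, 25, 28, 30, 32, 35, 37, 39, 42

Use the standard recursion: the mover loses at a terminal position; elsewhere, the mover wins exactly when some move hands the opponent an L position.
n=0: no move → L
n=1: →0(L), so W
n=2: →1(W) only, which is W, so L
n=3: →2(L), so W
n=4: →3(W) only, which is W, so L
n=5: →4(L), so W
n=6: →0(L), so W
n=7: →6(W), 1(W) — all W, so L
n=8: →7(L), so W
n=9: →8(W), 3(W), 1(W) — all W, so L
n=10: →9(L), so W
n=11: →10(W), 5(W), 3(W) — all W, so L
n=12: →11(L), so W
n=13: →7(L), so W
n=14: →13(W), 8(W), 6(W) — all W, so L
n=15: →14(L), so W
n=16: →15(W), 10(W), 8(W) — all W, so L
n=17: →16(L), so W
n=18: →17(W), 12(W), 10(W) — all W, so L
n=19: →18(L), so W
n=20: →14(L), so W
n=21: →20(W), 15(W), 13(W) — all W, so L
n=22: →21(L), so W
n=23: →22(W), 17(W), 15(W) — all W, so L
n=24: →23(L), so W
n=25: →24(W), 19(W), 17(W) — all W, so L
n=26: →25(L), so W
n=27: →21(L), so W
n=28: →27(W), 22(W), 20(W) — all W, so L
n=29: →28(L), so W
n=30: →29(W), 24(W), 22(W) — all W, so L
n=31: →30(L), so W
n=32: →31(W), 26(W), 24(W) — all W, so L
n=33: →32(L), so W
n=34: →28(L), so W
n=35: →34(W), 29(W), 27(W) — all W, so L
n=36: →35(L), so W
n=37: →36(W), 31(W), 29(W) — all W, so L
n=38: →37(L), so W
n=39: →38(W), 33(W), 31(W) — all W, so L
n=40: →39(L), so W
n=41: →35(L), so W
n=42: →41(W), 36(W), 34(W) — all W, so L
n=43: →42(L), so W
Reading off the rows marked L gives the requested list; there are 19 such values of n.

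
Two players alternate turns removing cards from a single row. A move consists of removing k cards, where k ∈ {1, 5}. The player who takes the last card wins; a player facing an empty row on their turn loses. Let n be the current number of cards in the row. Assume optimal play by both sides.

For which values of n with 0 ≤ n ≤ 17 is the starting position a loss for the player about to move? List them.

Work bottom-up. With no move the player to move loses. Otherwise the position is W if at least one move leads to an L position for the opponent, and L if every move leads to a W.
n=0: no move → L
n=1: can move to 0, which is L ⇒ W
n=2: the only move is to 1(W), a W ⇒ L
n=3: can move to 2, which is L ⇒ W
n=4: the only move is to 3(W), a W ⇒ L
n=5: can move to 4, which is L ⇒ W
n=6: moves to 5(W), 1(W); every one is W ⇒ L
n=7: can move to 6, which is L ⇒ W
n=8: moves to 7(W), 3(W); every one is W ⇒ L
n=9: can move to 8, which is L ⇒ W
n=10: moves to 9(W), 5(W); every one is W ⇒ L
n=11: can move to 10, which is L ⇒ W
n=12: moves to 11(W), 7(W); every one is W ⇒ L
n=13: can move to 12, which is L ⇒ W
n=14: moves to 13(W), 9(W); every one is W ⇒ L
n=15: can move to 14, which is L ⇒ W
n=16: moves to 15(W), 11(W); every one is W ⇒ L
n=17: can move to 16, which is L ⇒ W
Reading off the rows marked L gives the requested list; there are 9 such values of n.

0, 2, 4, 6, 8, 10, 12, 14, 16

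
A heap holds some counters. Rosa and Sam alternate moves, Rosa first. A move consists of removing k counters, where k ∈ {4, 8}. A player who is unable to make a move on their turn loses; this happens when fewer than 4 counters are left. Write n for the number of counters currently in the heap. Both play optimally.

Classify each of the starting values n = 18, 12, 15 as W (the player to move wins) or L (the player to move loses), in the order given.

Classify positions by backward induction: terminal positions (no move available) are L. From any other position, the mover wins iff some move reaches an L.
n=0: no move → L
n=1: no move → L
n=2: no move → L
n=3: no move → L
n=4: can move to 0, which is L ⇒ W
n=5: can move to 1, which is L ⇒ W
n=6: can move to 2, which is L ⇒ W
n=7: can move to 3, which is L ⇒ W
n=8: can move to 0, which is L ⇒ W
n=9: can move to 1, which is L ⇒ W
n=10: can move to 2, which is L ⇒ W
n=11: can move to 3, which is L ⇒ W
n=12: moves to 8(W), 4(W); every one is W ⇒ L
n=13: moves to 9(W), 5(W); every one is W ⇒ L
n=14: moves to 10(W), 6(W); every one is W ⇒ L
n=15: moves to 11(W), 7(W); every one is W ⇒ L
n=16: can move to 12, which is L ⇒ W
n=17: can move to 13, which is L ⇒ W
n=18: can move to 14, which is L ⇒ W

18: W, 12: L, 15: L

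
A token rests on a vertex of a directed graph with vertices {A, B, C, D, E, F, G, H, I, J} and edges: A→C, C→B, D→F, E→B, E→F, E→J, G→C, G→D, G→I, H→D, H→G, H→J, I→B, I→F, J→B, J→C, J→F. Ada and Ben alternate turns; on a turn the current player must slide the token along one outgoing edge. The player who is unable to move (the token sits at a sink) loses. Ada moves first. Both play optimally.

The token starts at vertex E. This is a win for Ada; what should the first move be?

Move to F.

Classify positions by backward induction: terminal positions (no move available) are L. From any other position, the mover wins iff some move reaches an L.
Every edge goes from a vertex to one that appears earlier in the order B, F, I, C, D, J, E, A, G, H, so processing vertices in that order labels each vertex after all of its successors.
B: no outgoing edge → L
F: no outgoing edge → L
I: can move to F, which is L ⇒ W
C: can move to B, which is L ⇒ W
D: can move to F, which is L ⇒ W
J: can move to F, which is L ⇒ W
E: can move to F, which is L ⇒ W
A: the only move is to C(W), a W ⇒ L
G: moves to D(W), C(W), I(W); every one is W ⇒ L
H: can move to G, which is L ⇒ W
From E, the L positions reachable in one move are: F, B. Any move reaching one of these is winning.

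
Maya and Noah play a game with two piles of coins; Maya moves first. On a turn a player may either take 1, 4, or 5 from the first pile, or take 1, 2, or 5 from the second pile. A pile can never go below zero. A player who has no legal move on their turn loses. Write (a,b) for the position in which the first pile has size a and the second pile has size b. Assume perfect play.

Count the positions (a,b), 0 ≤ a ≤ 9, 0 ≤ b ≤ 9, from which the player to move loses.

Compute win/loss labels from the base case upward. A position with no move is L. Any other position is W if it can reach an L in one move, else L.
Every move lowers a or b (never raises either), so fill the grid row by row in increasing a, and left to right within a row: each cell's successors are then already labelled.
      b=0  b=1  b=2  b=3  b=4  b=5  b=6  b=7  b=8  b=9
a=0:    L    W    W    L    W    W    L    W    W    L
a=1:    W    L    W    W    L    W    W    L    W    W
a=2:    L    W    W    L    W    W    L    W    W    L
a=3:    W    L    W    W    L    W    W    L    W    W
a=4:    W    W    L    W    W    L    W    W    L    W
a=5:    W    W    W    W    W    W    W    W    W    W
a=6:    W    W    L    W    W    L    W    W    L    W
a=7:    W    W    W    W    W    W    W    W    W    W
a=8:    L    W    W    L    W    W    L    W    W    L
a=9:    W    L    W    W    L    W    W    L    W    W
Cells with no legal move (terminal, hence L): (0,0).
The remaining L cells, each justified by listing all of its moves:
(0,3): →(0,2)(W), (0,1)(W) — all W, so L
(0,6): →(0,5)(W), (0,4)(W), (0,1)(W) — all W, so L
(0,9): →(0,8)(W), (0,7)(W), (0,4)(W) — all W, so L
(1,1): →(0,1)(W), (1,0)(W) — all W, so L
(1,4): →(0,4)(W), (1,3)(W), (1,2)(W) — all W, so L
(1,7): →(0,7)(W), (1,6)(W), (1,5)(W), (1,2)(W) — all W, so L
(2,0): →(1,0)(W) only, which is W, so L
(2,3): →(1,3)(W), (2,2)(W), (2,1)(W) — all W, so L
(2,6): →(1,6)(W), (2,5)(W), (2,4)(W), (2,1)(W) — all W, so L
(2,9): →(1,9)(W), (2,8)(W), (2,7)(W), (2,4)(W) — all W, so L
(3,1): →(2,1)(W), (3,0)(W) — all W, so L
(3,4): →(2,4)(W), (3,3)(W), (3,2)(W) — all W, so L
(3,7): →(2,7)(W), (3,6)(W), (3,5)(W), (3,2)(W) — all W, so L
(4,2): →(3,2)(W), (0,2)(W), (4,1)(W), (4,0)(W) — all W, so L
(4,5): →(3,5)(W), (0,5)(W), (4,4)(W), (4,3)(W), (4,0)(W) — all W, so L
(4,8): →(3,8)(W), (0,8)(W), (4,7)(W), (4,6)(W), (4,3)(W) — all W, so L
(6,2): →(5,2)(W), (2,2)(W), (1,2)(W), (6,1)(W), (6,0)(W) — all W, so L
(6,5): →(5,5)(W), (2,5)(W), (1,5)(W), (6,4)(W), (6,3)(W), (6,0)(W) — all W, so L
(6,8): →(5,8)(W), (2,8)(W), (1,8)(W), (6,7)(W), (6,6)(W), (6,3)(W) — all W, so L
(8,0): →(7,0)(W), (4,0)(W), (3,0)(W) — all W, so L
(8,3): →(7,3)(W), (4,3)(W), (3,3)(W), (8,2)(W), (8,1)(W) — all W, so L
(8,6): →(7,6)(W), (4,6)(W), (3,6)(W), (8,5)(W), (8,4)(W), (8,1)(W) — all W, so L
(8,9): →(7,9)(W), (4,9)(W), (3,9)(W), (8,8)(W), (8,7)(W), (8,4)(W) — all W, so L
(9,1): →(8,1)(W), (5,1)(W), (4,1)(W), (9,0)(W) — all W, so L
(9,4): →(8,4)(W), (5,4)(W), (4,4)(W), (9,3)(W), (9,2)(W) — all W, so L
(9,7): →(8,7)(W), (5,7)(W), (4,7)(W), (9,6)(W), (9,5)(W), (9,2)(W) — all W, so L
Every other cell has at least one move into one of the L cells above, so it is W.
L cells per row: a=0: 4, a=1: 3, a=2: 4, a=3: 3, a=4: 3, a=5: 0, a=6: 3, a=7: 0, a=8: 4, a=9: 3; total 27.

27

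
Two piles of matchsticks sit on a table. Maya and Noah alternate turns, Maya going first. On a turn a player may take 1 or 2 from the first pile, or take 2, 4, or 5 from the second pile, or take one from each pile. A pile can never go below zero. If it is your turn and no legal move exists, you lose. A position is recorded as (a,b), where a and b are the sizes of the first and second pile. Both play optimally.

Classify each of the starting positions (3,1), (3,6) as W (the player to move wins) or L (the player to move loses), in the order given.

(3,1): L, (3,6): W

Compute win/loss labels from the base case upward. A position with no move is L. Any other position is W if it can reach an L in one move, else L.
No move ever increases a pile, so every position that can arise here has a ≤ 3 and b ≤ 6; it is enough to label the cells with 0 ≤ a ≤ 3 and 0 ≤ b ≤ 6.
Every move lowers a or b (never raises either), so fill the grid row by row in increasing a, and left to right within a row: each cell's successors are then already labelled.
      b=0  b=1  b=2  b=3  b=4  b=5  b=6
a=0:    L    L    W    W    W    W    W
a=1:    W    W    W    L    L    W    W
a=2:    W    W    L    W    W    W    W
a=3:    L    L    W    W    W    W    W
Cells with no legal move (terminal, hence L): (0,0), (0,1).
The remaining L cells, each justified by listing all of its moves:
(1,3): L (options (0,3)(W), (1,1)(W), (0,2)(W) are all W)
(1,4): L (options (0,4)(W), (1,2)(W), (1,0)(W), (0,3)(W) are all W)
(2,2): L (options (1,2)(W), (0,2)(W), (2,0)(W), (1,1)(W) are all W)
(3,0): L (options (2,0)(W), (1,0)(W) are all W)
(3,1): L (options (2,1)(W), (1,1)(W), (2,0)(W) are all W)
Every other cell has at least one move into one of the L cells above, so it is W.
(3,1): one of the L cells justified above, so L
(3,6): the move to (3,1) reaches an L cell, so W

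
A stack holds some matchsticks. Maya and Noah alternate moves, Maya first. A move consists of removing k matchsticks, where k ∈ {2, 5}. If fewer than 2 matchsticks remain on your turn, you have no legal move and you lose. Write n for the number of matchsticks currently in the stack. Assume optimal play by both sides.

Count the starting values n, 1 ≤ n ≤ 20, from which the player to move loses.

8

Positions with no move are L. A position that does have a move is losing for the player to move precisely when every available move leads to a winning position for the opponent. Fill in the labels:
n=0: no move → L
n=1: no move → L
n=2: →0(L), so W
n=3: →1(L), so W
n=4: →2(W) only, which is W, so L
n=5: →0(L), so W
n=6: →4(L), so W
n=7: →5(W), 2(W) — all W, so L
n=8: →6(W), 3(W) — all W, so L
n=9: →7(L), so W
n=10: →8(L), so W
n=11: →9(W), 6(W) — all W, so L
n=12: →7(L), so W
n=13: →11(L), so W
n=14: →12(W), 9(W) — all W, so L
n=15: →13(W), 10(W) — all W, so L
n=16: →14(L), so W
n=17: →15(L), so W
n=18: →16(W), 13(W) — all W, so L
n=19: →14(L), so W
n=20: →18(L), so W
L entries with 1 ≤ n ≤ 20 (n=0 is outside the asked range and is not counted): n = 1, 4, 7, 8, 11, 14, 15, 18; that makes 8.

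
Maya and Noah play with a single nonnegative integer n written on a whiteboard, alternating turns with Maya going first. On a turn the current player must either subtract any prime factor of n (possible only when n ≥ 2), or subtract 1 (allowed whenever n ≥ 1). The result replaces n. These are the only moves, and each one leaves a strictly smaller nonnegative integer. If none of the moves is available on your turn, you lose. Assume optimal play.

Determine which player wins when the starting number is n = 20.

Positions with no move are L. A position that does have a move is losing for the player to move precisely when every available move leads to a winning position for the opponent. Fill in the labels:
n=0: no move → L
n=1: →0(L), so W
n=2: →0(L), so W
n=3: →0(L), so W
n=4: →2(W), 3(W) — all W, so L
n=5: →0(L), so W
n=6: →4(L), so W
n=7: →0(L), so W
n=8: →6(W), 7(W) — all W, so L
n=9: →8(L), so W
n=10: →8(L), so W
n=11: →0(L), so W
n=12: →9(W), 10(W), 11(W) — all W, so L
n=13: →0(L), so W
n=14: →12(L), so W
n=15: →12(L), so W
n=16: →14(W), 15(W) — all W, so L
n=17: →0(L), so W
n=18: →16(L), so W
n=19: →0(L), so W
n=20: →15(W), 18(W), 19(W) — all W, so L
Every move from 20 reaches a W position, so the mover loses.

Noah wins.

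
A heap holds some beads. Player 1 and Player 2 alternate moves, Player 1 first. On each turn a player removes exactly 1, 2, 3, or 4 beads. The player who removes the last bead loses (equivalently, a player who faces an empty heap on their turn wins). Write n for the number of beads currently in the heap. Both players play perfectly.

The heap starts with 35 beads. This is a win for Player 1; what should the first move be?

Remove 4, leaving 31.

Classify positions by backward induction: terminal positions (no move available) are W. From any other position, the mover wins iff some move reaches an L.
n=0: no move; the opponent has just taken the last bead and therefore loses → W
n=1: →0(W) only, which is W, so L
n=2: →1(L), so W
n=3: →1(L), so W
n=4: →1(L), so W
n=5: →1(L), so W
n=6: →5(W), 4(W), 3(W), 2(W) — all W, so L
n=7: →6(L), so W
n=8: →6(L), so W
n=9: →6(L), so W
n=10: →6(L), so W
n=11: →10(W), 9(W), 8(W), 7(W) — all W, so L
n=12: →11(L), so W
n=13: →11(L), so W
n=14: →11(L), so W
n=15: →11(L), so W
n=16: →15(W), 14(W), 13(W), 12(W) — all W, so L
n=17: →16(L), so W
n=18: →16(L), so W
n=19: →16(L), so W
n=20: →16(L), so W
n=21: →20(W), 19(W), 18(W), 17(W) — all W, so L
n=22: →21(L), so W
n=23: →21(L), so W
n=24: →21(L), so W
n=25: →21(L), so W
n=26: →25(W), 24(W), 23(W), 22(W) — all W, so L
n=27: →26(L), so W
n=28: →26(L), so W
n=29: →26(L), so W
n=30: →26(L), so W
n=31: →30(W), 29(W), 28(W), 27(W) — all W, so L
n=32: →31(L), so W
n=33: →31(L), so W
n=34: →31(L), so W
n=35: →31(L), so W
From 35, the L positions reachable in one move are: 31.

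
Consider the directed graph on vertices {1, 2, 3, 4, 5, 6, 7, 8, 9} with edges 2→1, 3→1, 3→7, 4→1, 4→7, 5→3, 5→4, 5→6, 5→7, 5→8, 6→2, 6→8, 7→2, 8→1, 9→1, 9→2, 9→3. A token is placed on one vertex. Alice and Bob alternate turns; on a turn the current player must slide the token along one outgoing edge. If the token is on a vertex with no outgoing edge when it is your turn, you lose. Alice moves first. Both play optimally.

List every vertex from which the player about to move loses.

Build the W/L table. Terminal = L. A non-terminal position is W if it has a move to some L; otherwise it is L.
Every edge goes from a vertex to one that appears earlier in the order 1, 2, 7, 8, 3, 4, 6, 5, 9, so processing vertices in that order labels each vertex after all of its successors.
1: no outgoing edge → L
2: →1(L), so W
7: →2(W) only, which is W, so L
8: →1(L), so W
3: →7(L), so W
4: →7(L), so W
6: →8(W), 2(W) — all W, so L
5: →6(L), so W
9: →1(L), so W
The losing starting vertices are exactly the entries labelled L in this table (3 of them).

1, 6, 7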